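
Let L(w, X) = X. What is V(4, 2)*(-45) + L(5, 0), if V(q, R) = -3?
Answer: 135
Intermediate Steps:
V(4, 2)*(-45) + L(5, 0) = -3*(-45) + 0 = 135 + 0 = 135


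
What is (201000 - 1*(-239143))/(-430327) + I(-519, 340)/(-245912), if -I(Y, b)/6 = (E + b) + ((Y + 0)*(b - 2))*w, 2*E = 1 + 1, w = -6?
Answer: 1305120815705/52911286612 ≈ 24.666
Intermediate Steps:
E = 1 (E = (1 + 1)/2 = (1/2)*2 = 1)
I(Y, b) = -6 - 6*b + 36*Y*(-2 + b) (I(Y, b) = -6*((1 + b) + ((Y + 0)*(b - 2))*(-6)) = -6*((1 + b) + (Y*(-2 + b))*(-6)) = -6*((1 + b) - 6*Y*(-2 + b)) = -6*(1 + b - 6*Y*(-2 + b)) = -6 - 6*b + 36*Y*(-2 + b))
(201000 - 1*(-239143))/(-430327) + I(-519, 340)/(-245912) = (201000 - 1*(-239143))/(-430327) + (-6 - 72*(-519) - 6*340 + 36*(-519)*340)/(-245912) = (201000 + 239143)*(-1/430327) + (-6 + 37368 - 2040 - 6352560)*(-1/245912) = 440143*(-1/430327) - 6317238*(-1/245912) = -440143/430327 + 3158619/122956 = 1305120815705/52911286612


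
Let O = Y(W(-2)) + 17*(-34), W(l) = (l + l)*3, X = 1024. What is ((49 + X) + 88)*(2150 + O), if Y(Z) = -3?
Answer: 1821609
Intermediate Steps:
W(l) = 6*l (W(l) = (2*l)*3 = 6*l)
O = -581 (O = -3 + 17*(-34) = -3 - 578 = -581)
((49 + X) + 88)*(2150 + O) = ((49 + 1024) + 88)*(2150 - 581) = (1073 + 88)*1569 = 1161*1569 = 1821609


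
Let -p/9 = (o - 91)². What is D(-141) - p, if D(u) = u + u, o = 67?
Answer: 4902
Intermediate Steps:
D(u) = 2*u
p = -5184 (p = -9*(67 - 91)² = -9*(-24)² = -9*576 = -5184)
D(-141) - p = 2*(-141) - 1*(-5184) = -282 + 5184 = 4902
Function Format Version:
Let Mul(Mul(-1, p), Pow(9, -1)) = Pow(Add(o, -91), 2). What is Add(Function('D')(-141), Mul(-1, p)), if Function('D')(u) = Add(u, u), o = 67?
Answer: 4902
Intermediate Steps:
Function('D')(u) = Mul(2, u)
p = -5184 (p = Mul(-9, Pow(Add(67, -91), 2)) = Mul(-9, Pow(-24, 2)) = Mul(-9, 576) = -5184)
Add(Function('D')(-141), Mul(-1, p)) = Add(Mul(2, -141), Mul(-1, -5184)) = Add(-282, 5184) = 4902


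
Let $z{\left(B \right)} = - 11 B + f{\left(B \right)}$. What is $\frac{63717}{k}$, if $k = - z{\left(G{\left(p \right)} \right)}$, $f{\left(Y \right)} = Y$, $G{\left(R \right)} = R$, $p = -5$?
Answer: $- \frac{63717}{50} \approx -1274.3$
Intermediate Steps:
$z{\left(B \right)} = - 10 B$ ($z{\left(B \right)} = - 11 B + B = - 10 B$)
$k = -50$ ($k = - \left(-10\right) \left(-5\right) = \left(-1\right) 50 = -50$)
$\frac{63717}{k} = \frac{63717}{-50} = 63717 \left(- \frac{1}{50}\right) = - \frac{63717}{50}$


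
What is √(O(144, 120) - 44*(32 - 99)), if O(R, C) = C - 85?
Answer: √2983 ≈ 54.617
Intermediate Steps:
O(R, C) = -85 + C
√(O(144, 120) - 44*(32 - 99)) = √((-85 + 120) - 44*(32 - 99)) = √(35 - 44*(-67)) = √(35 + 2948) = √2983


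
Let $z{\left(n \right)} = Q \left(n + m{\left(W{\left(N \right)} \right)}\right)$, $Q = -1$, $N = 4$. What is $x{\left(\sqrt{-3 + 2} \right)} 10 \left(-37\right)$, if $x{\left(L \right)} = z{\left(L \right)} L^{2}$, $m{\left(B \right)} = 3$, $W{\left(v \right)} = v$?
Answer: $-1110 - 370 i \approx -1110.0 - 370.0 i$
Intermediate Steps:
$z{\left(n \right)} = -3 - n$ ($z{\left(n \right)} = - (n + 3) = - (3 + n) = -3 - n$)
$x{\left(L \right)} = L^{2} \left(-3 - L\right)$ ($x{\left(L \right)} = \left(-3 - L\right) L^{2} = L^{2} \left(-3 - L\right)$)
$x{\left(\sqrt{-3 + 2} \right)} 10 \left(-37\right) = \left(\sqrt{-3 + 2}\right)^{2} \left(-3 - \sqrt{-3 + 2}\right) 10 \left(-37\right) = \left(\sqrt{-1}\right)^{2} \left(-3 - \sqrt{-1}\right) 10 \left(-37\right) = i^{2} \left(-3 - i\right) 10 \left(-37\right) = - (-3 - i) 10 \left(-37\right) = \left(3 + i\right) 10 \left(-37\right) = \left(30 + 10 i\right) \left(-37\right) = -1110 - 370 i$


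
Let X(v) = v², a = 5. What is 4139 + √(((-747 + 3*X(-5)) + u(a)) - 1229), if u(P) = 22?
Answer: 4139 + I*√1879 ≈ 4139.0 + 43.347*I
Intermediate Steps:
4139 + √(((-747 + 3*X(-5)) + u(a)) - 1229) = 4139 + √(((-747 + 3*(-5)²) + 22) - 1229) = 4139 + √(((-747 + 3*25) + 22) - 1229) = 4139 + √(((-747 + 75) + 22) - 1229) = 4139 + √((-672 + 22) - 1229) = 4139 + √(-650 - 1229) = 4139 + √(-1879) = 4139 + I*√1879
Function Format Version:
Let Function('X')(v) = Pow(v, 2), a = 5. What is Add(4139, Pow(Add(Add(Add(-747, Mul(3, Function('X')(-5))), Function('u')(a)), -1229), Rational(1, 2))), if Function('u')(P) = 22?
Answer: Add(4139, Mul(I, Pow(1879, Rational(1, 2)))) ≈ Add(4139.0, Mul(43.347, I))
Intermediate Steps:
Add(4139, Pow(Add(Add(Add(-747, Mul(3, Function('X')(-5))), Function('u')(a)), -1229), Rational(1, 2))) = Add(4139, Pow(Add(Add(Add(-747, Mul(3, Pow(-5, 2))), 22), -1229), Rational(1, 2))) = Add(4139, Pow(Add(Add(Add(-747, Mul(3, 25)), 22), -1229), Rational(1, 2))) = Add(4139, Pow(Add(Add(Add(-747, 75), 22), -1229), Rational(1, 2))) = Add(4139, Pow(Add(Add(-672, 22), -1229), Rational(1, 2))) = Add(4139, Pow(Add(-650, -1229), Rational(1, 2))) = Add(4139, Pow(-1879, Rational(1, 2))) = Add(4139, Mul(I, Pow(1879, Rational(1, 2))))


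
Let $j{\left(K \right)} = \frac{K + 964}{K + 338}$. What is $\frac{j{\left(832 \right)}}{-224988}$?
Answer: $- \frac{449}{65808990} \approx -6.8228 \cdot 10^{-6}$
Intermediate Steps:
$j{\left(K \right)} = \frac{964 + K}{338 + K}$
$\frac{j{\left(832 \right)}}{-224988} = \frac{\frac{1}{338 + 832} \left(964 + 832\right)}{-224988} = \frac{1}{1170} \cdot 1796 \left(- \frac{1}{224988}\right) = \frac{898}{585} \left(- \frac{1}{224988}\right) = - \frac{449}{65808990}$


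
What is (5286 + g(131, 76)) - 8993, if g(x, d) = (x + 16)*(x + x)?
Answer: 34807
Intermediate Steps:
g(x, d) = 2*x*(16 + x) (g(x, d) = (16 + x)*(2*x) = 2*x*(16 + x))
(5286 + g(131, 76)) - 8993 = (5286 + 2*131*(16 + 131)) - 8993 = (5286 + 2*131*147) - 8993 = (5286 + 38514) - 8993 = 43800 - 8993 = 34807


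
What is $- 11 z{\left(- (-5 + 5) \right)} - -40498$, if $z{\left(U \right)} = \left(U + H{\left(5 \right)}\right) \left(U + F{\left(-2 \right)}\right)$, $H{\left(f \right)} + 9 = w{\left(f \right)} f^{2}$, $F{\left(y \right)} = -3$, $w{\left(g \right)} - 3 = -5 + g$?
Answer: $42676$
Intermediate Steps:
$w{\left(g \right)} = -2 + g$ ($w{\left(g \right)} = 3 + \left(-5 + g\right) = -2 + g$)
$H{\left(f \right)} = -9 + f^{2} \left(-2 + f\right)$ ($H{\left(f \right)} = -9 + \left(-2 + f\right) f^{2} = -9 + f^{2} \left(-2 + f\right)$)
$z{\left(U \right)} = \left(-3 + U\right) \left(66 + U\right)$ ($z{\left(U \right)} = \left(U - \left(9 - 5^{2} \left(-2 + 5\right)\right)\right) \left(U - 3\right) = \left(U + \left(-9 + 25 \cdot 3\right)\right) \left(-3 + U\right) = \left(U + \left(-9 + 75\right)\right) \left(-3 + U\right) = \left(U + 66\right) \left(-3 + U\right) = \left(66 + U\right) \left(-3 + U\right) = \left(-3 + U\right) \left(66 + U\right)$)
$- 11 z{\left(- (-5 + 5) \right)} - -40498 = - 11 \left(-198 + \left(- (-5 + 5)\right)^{2} + 63 \left(- (-5 + 5)\right)\right) - -40498 = - 11 \left(-198 + \left(\left(-1\right) 0\right)^{2} + 63 \left(\left(-1\right) 0\right)\right) + 40498 = - 11 \left(-198 + 0^{2} + 63 \cdot 0\right) + 40498 = - 11 \left(-198 + 0 + 0\right) + 40498 = \left(-11\right) \left(-198\right) + 40498 = 2178 + 40498 = 42676$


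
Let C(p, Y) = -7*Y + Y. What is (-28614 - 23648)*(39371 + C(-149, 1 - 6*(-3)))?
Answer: -2051649334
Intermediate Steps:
C(p, Y) = -6*Y
(-28614 - 23648)*(39371 + C(-149, 1 - 6*(-3))) = (-28614 - 23648)*(39371 - 6*(1 - 6*(-3))) = -52262*(39371 - 6*(1 + 18)) = -52262*(39371 - 6*19) = -52262*(39371 - 114) = -52262*39257 = -2051649334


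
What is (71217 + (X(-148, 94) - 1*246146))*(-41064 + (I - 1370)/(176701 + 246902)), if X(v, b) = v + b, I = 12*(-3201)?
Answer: 3043807127602642/423603 ≈ 7.1855e+9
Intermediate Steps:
I = -38412
X(v, b) = b + v
(71217 + (X(-148, 94) - 1*246146))*(-41064 + (I - 1370)/(176701 + 246902)) = (71217 + ((94 - 148) - 1*246146))*(-41064 + (-38412 - 1370)/(176701 + 246902)) = (71217 + (-54 - 246146))*(-41064 - 39782/423603) = (71217 - 246200)*(-41064 - 39782*1/423603) = -174983*(-41064 - 39782/423603) = -174983*(-17394873374/423603) = 3043807127602642/423603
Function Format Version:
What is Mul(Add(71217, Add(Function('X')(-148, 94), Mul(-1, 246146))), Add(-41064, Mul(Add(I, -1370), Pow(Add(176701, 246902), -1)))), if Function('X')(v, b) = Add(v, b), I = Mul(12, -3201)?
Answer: Rational(3043807127602642, 423603) ≈ 7.1855e+9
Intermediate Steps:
I = -38412
Function('X')(v, b) = Add(b, v)
Mul(Add(71217, Add(Function('X')(-148, 94), Mul(-1, 246146))), Add(-41064, Mul(Add(I, -1370), Pow(Add(176701, 246902), -1)))) = Mul(Add(71217, Add(Add(94, -148), Mul(-1, 246146))), Add(-41064, Mul(Add(-38412, -1370), Pow(Add(176701, 246902), -1)))) = Mul(Add(71217, Add(-54, -246146)), Add(-41064, Mul(-39782, Pow(423603, -1)))) = Mul(Add(71217, -246200), Add(-41064, Mul(-39782, Rational(1, 423603)))) = Mul(-174983, Add(-41064, Rational(-39782, 423603))) = Mul(-174983, Rational(-17394873374, 423603)) = Rational(3043807127602642, 423603)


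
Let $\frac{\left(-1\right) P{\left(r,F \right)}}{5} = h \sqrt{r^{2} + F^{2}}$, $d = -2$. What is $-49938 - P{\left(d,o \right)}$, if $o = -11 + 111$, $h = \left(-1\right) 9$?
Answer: $-49938 - 90 \sqrt{2501} \approx -54439.0$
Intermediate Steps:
$h = -9$
$o = 100$
$P{\left(r,F \right)} = 45 \sqrt{F^{2} + r^{2}}$ ($P{\left(r,F \right)} = - 5 \left(- 9 \sqrt{r^{2} + F^{2}}\right) = - 5 \left(- 9 \sqrt{F^{2} + r^{2}}\right) = 45 \sqrt{F^{2} + r^{2}}$)
$-49938 - P{\left(d,o \right)} = -49938 - 45 \sqrt{100^{2} + \left(-2\right)^{2}} = -49938 - 45 \sqrt{10000 + 4} = -49938 - 45 \sqrt{10004} = -49938 - 45 \cdot 2 \sqrt{2501} = -49938 - 90 \sqrt{2501}$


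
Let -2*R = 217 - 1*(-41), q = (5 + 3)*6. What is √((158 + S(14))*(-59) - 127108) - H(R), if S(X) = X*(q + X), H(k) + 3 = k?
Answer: 132 + I*√187642 ≈ 132.0 + 433.18*I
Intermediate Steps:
q = 48 (q = 8*6 = 48)
R = -129 (R = -(217 - 1*(-41))/2 = -(217 + 41)/2 = -½*258 = -129)
H(k) = -3 + k
S(X) = X*(48 + X)
√((158 + S(14))*(-59) - 127108) - H(R) = √((158 + 14*(48 + 14))*(-59) - 127108) - (-3 - 129) = √((158 + 14*62)*(-59) - 127108) - 1*(-132) = √((158 + 868)*(-59) - 127108) + 132 = √(1026*(-59) - 127108) + 132 = √(-60534 - 127108) + 132 = √(-187642) + 132 = I*√187642 + 132 = 132 + I*√187642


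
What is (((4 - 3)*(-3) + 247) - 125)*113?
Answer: 13447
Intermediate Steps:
(((4 - 3)*(-3) + 247) - 125)*113 = ((1*(-3) + 247) - 125)*113 = ((-3 + 247) - 125)*113 = (244 - 125)*113 = 119*113 = 13447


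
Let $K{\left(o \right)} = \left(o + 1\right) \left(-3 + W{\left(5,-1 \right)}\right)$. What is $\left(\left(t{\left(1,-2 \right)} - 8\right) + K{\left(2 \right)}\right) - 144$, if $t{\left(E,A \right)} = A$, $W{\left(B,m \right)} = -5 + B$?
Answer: $-163$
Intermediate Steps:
$K{\left(o \right)} = -3 - 3 o$ ($K{\left(o \right)} = \left(o + 1\right) \left(-3 + \left(-5 + 5\right)\right) = \left(1 + o\right) \left(-3 + 0\right) = \left(1 + o\right) \left(-3\right) = -3 - 3 o$)
$\left(\left(t{\left(1,-2 \right)} - 8\right) + K{\left(2 \right)}\right) - 144 = \left(\left(-2 - 8\right) - 9\right) - 144 = \left(-10 - 9\right) - 144 = -19 - 144 = -163$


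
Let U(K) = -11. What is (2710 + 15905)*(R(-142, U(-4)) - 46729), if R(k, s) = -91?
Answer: -871554300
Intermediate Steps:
(2710 + 15905)*(R(-142, U(-4)) - 46729) = (2710 + 15905)*(-91 - 46729) = 18615*(-46820) = -871554300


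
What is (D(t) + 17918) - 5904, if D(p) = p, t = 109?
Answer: 12123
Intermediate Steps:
(D(t) + 17918) - 5904 = (109 + 17918) - 5904 = 18027 - 5904 = 12123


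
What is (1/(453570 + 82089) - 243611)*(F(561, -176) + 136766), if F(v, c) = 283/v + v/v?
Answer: -10012236154224497360/300504699 ≈ -3.3318e+10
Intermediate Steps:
F(v, c) = 1 + 283/v (F(v, c) = 283/v + 1 = 1 + 283/v)
(1/(453570 + 82089) - 243611)*(F(561, -176) + 136766) = (1/(453570 + 82089) - 243611)*((283 + 561)/561 + 136766) = (1/535659 - 243611)*((1/561)*844 + 136766) = (1/535659 - 243611)*(844/561 + 136766) = -130492424648/535659*76726570/561 = -10012236154224497360/300504699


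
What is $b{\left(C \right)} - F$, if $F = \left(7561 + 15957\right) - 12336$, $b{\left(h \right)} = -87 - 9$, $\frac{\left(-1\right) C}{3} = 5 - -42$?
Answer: $-11278$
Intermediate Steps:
$C = -141$ ($C = - 3 \left(5 - -42\right) = - 3 \left(5 + 42\right) = \left(-3\right) 47 = -141$)
$b{\left(h \right)} = -96$ ($b{\left(h \right)} = -87 - 9 = -96$)
$F = 11182$ ($F = 23518 - 12336 = 11182$)
$b{\left(C \right)} - F = -96 - 11182 = -11278$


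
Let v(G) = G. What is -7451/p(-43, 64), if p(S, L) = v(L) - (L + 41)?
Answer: 7451/41 ≈ 181.73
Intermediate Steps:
p(S, L) = -41 (p(S, L) = L - (L + 41) = L - (41 + L) = L + (-41 - L) = -41)
-7451/p(-43, 64) = -7451/(-41) = -7451*(-1/41) = 7451/41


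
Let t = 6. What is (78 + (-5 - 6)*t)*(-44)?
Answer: -528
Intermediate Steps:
(78 + (-5 - 6)*t)*(-44) = (78 + (-5 - 6)*6)*(-44) = (78 - 11*6)*(-44) = (78 - 66)*(-44) = 12*(-44) = -528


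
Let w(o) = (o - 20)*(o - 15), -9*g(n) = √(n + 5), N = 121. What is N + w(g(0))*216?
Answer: 194803/3 + 840*√5 ≈ 66813.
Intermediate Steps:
g(n) = -√(5 + n)/9 (g(n) = -√(n + 5)/9 = -√(5 + n)/9)
w(o) = (-20 + o)*(-15 + o)
N + w(g(0))*216 = 121 + (300 + (-√(5 + 0)/9)² - (-35)*√(5 + 0)/9)*216 = 121 + (300 + (-√5/9)² - (-35)*√5/9)*216 = 121 + (300 + 5/81 + 35*√5/9)*216 = 121 + (24305/81 + 35*√5/9)*216 = 121 + (194440/3 + 840*√5) = 194803/3 + 840*√5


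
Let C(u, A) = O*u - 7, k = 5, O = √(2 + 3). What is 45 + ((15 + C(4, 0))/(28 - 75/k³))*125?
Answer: 11165/137 + 2500*√5/137 ≈ 122.30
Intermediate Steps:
O = √5 ≈ 2.2361
C(u, A) = -7 + u*√5 (C(u, A) = √5*u - 7 = u*√5 - 7 = -7 + u*√5)
45 + ((15 + C(4, 0))/(28 - 75/k³))*125 = 45 + ((15 + (-7 + 4*√5))/(28 - 75/(5³)))*125 = 45 + ((8 + 4*√5)/(28 - 75/125))*125 = 45 + ((8 + 4*√5)/(28 - 75*1/125))*125 = 45 + ((8 + 4*√5)/(28 - ⅗))*125 = 45 + ((8 + 4*√5)/(137/5))*125 = 45 + ((8 + 4*√5)*(5/137))*125 = 45 + (40/137 + 20*√5/137)*125 = 45 + (5000/137 + 2500*√5/137) = 11165/137 + 2500*√5/137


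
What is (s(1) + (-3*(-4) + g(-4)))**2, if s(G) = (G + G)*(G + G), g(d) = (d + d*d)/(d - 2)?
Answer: 196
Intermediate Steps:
g(d) = (d + d**2)/(-2 + d)
s(G) = 4*G**2 (s(G) = (2*G)*(2*G) = 4*G**2)
(s(1) + (-3*(-4) + g(-4)))**2 = (4*1**2 + (-3*(-4) - 4*(1 - 4)/(-2 - 4)))**2 = (4*1 + (12 - 4*(-3)/(-6)))**2 = (4 + (12 - 4*(-1/6)*(-3)))**2 = (4 + (12 - 2))**2 = (4 + 10)**2 = 14**2 = 196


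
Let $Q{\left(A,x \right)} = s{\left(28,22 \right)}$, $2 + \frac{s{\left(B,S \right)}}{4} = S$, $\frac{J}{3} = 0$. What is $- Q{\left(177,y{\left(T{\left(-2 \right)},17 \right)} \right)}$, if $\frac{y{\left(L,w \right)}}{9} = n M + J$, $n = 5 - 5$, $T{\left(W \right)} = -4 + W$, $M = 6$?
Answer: $-80$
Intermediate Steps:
$J = 0$ ($J = 3 \cdot 0 = 0$)
$n = 0$
$y{\left(L,w \right)} = 0$ ($y{\left(L,w \right)} = 9 \left(0 \cdot 6 + 0\right) = 9 \left(0 + 0\right) = 9 \cdot 0 = 0$)
$s{\left(B,S \right)} = -8 + 4 S$
$Q{\left(A,x \right)} = 80$ ($Q{\left(A,x \right)} = -8 + 4 \cdot 22 = -8 + 88 = 80$)
$- Q{\left(177,y{\left(T{\left(-2 \right)},17 \right)} \right)} = \left(-1\right) 80 = -80$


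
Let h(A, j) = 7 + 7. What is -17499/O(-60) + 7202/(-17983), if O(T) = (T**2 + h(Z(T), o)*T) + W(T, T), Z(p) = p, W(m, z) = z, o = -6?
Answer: -111376639/16184700 ≈ -6.8816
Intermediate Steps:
h(A, j) = 14
O(T) = T**2 + 15*T (O(T) = (T**2 + 14*T) + T = T**2 + 15*T)
-17499/O(-60) + 7202/(-17983) = -17499*(-1/(60*(15 - 60))) + 7202/(-17983) = -17499/((-60*(-45))) + 7202*(-1/17983) = -17499/2700 - 7202/17983 = -17499*1/2700 - 7202/17983 = -5833/900 - 7202/17983 = -111376639/16184700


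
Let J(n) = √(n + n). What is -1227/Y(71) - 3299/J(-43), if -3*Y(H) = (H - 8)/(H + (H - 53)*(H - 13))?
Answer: 456035/7 + 3299*I*√86/86 ≈ 65148.0 + 355.74*I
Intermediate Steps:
Y(H) = -(-8 + H)/(3*(H + (-53 + H)*(-13 + H))) (Y(H) = -(H - 8)/(3*(H + (H - 53)*(H - 13))) = -(-8 + H)/(3*(H + (-53 + H)*(-13 + H))))
J(n) = √2*√n (J(n) = √(2*n) = √2*√n)
-1227/Y(71) - 3299/J(-43) = -1227*3*(689 + 71² - 65*71)/(8 - 1*71) - 3299*(-I*√86/86) = -1227*3*(689 + 5041 - 4615)/(8 - 71) - 3299*(-I*√86/86) = -1227/((⅓)*(-63)/1115) - 3299*(-I*√86/86) = -1227/((⅓)*(1/1115)*(-63)) - (-3299)*I*√86/86 = -1227/(-21/1115) + 3299*I*√86/86 = -1227*(-1115/21) + 3299*I*√86/86 = 456035/7 + 3299*I*√86/86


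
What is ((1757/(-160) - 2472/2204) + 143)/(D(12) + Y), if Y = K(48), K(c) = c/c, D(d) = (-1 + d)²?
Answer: 11539893/10755520 ≈ 1.0729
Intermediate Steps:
K(c) = 1
Y = 1
((1757/(-160) - 2472/2204) + 143)/(D(12) + Y) = ((1757/(-160) - 2472/2204) + 143)/((-1 + 12)² + 1) = ((1757*(-1/160) - 2472*1/2204) + 143)/(11² + 1) = ((-1757/160 - 618/551) + 143)/(121 + 1) = (-1066987/88160 + 143)/122 = (11539893/88160)*(1/122) = 11539893/10755520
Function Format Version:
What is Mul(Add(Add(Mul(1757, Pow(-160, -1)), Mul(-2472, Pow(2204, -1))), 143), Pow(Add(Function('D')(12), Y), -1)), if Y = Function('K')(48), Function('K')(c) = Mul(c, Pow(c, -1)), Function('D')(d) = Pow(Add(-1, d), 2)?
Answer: Rational(11539893, 10755520) ≈ 1.0729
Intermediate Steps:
Function('K')(c) = 1
Y = 1
Mul(Add(Add(Mul(1757, Pow(-160, -1)), Mul(-2472, Pow(2204, -1))), 143), Pow(Add(Function('D')(12), Y), -1)) = Mul(Add(Add(Mul(1757, Pow(-160, -1)), Mul(-2472, Pow(2204, -1))), 143), Pow(Add(Pow(Add(-1, 12), 2), 1), -1)) = Mul(Add(Add(Mul(1757, Rational(-1, 160)), Mul(-2472, Rational(1, 2204))), 143), Pow(Add(Pow(11, 2), 1), -1)) = Mul(Add(Add(Rational(-1757, 160), Rational(-618, 551)), 143), Pow(Add(121, 1), -1)) = Mul(Add(Rational(-1066987, 88160), 143), Pow(122, -1)) = Mul(Rational(11539893, 88160), Rational(1, 122)) = Rational(11539893, 10755520)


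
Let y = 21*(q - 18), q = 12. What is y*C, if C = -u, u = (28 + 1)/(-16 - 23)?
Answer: -1218/13 ≈ -93.692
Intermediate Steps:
u = -29/39 (u = 29/(-39) = 29*(-1/39) = -29/39 ≈ -0.74359)
C = 29/39 (C = -1*(-29/39) = 29/39 ≈ 0.74359)
y = -126 (y = 21*(12 - 18) = 21*(-6) = -126)
y*C = -126*29/39 = -1218/13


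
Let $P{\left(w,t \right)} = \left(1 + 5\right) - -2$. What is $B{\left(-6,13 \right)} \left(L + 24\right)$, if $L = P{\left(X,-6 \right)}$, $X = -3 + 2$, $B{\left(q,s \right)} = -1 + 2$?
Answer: $32$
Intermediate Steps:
$B{\left(q,s \right)} = 1$
$X = -1$
$P{\left(w,t \right)} = 8$ ($P{\left(w,t \right)} = 6 + 2 = 8$)
$L = 8$
$B{\left(-6,13 \right)} \left(L + 24\right) = 1 \left(8 + 24\right) = 1 \cdot 32 = 32$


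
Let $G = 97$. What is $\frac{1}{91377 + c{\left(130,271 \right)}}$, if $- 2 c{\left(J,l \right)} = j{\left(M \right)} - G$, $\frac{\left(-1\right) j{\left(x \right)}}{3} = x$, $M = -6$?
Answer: $\frac{2}{182833} \approx 1.0939 \cdot 10^{-5}$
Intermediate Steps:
$j{\left(x \right)} = - 3 x$
$c{\left(J,l \right)} = \frac{79}{2}$ ($c{\left(J,l \right)} = - \frac{\left(-3\right) \left(-6\right) - 97}{2} = - \frac{18 - 97}{2} = \left(- \frac{1}{2}\right) \left(-79\right) = \frac{79}{2}$)
$\frac{1}{91377 + c{\left(130,271 \right)}} = \frac{1}{91377 + \frac{79}{2}} = \frac{1}{\frac{182833}{2}} = \frac{2}{182833}$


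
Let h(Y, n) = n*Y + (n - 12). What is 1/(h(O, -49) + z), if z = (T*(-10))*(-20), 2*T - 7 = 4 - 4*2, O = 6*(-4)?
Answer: 1/1415 ≈ 0.00070671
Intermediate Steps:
O = -24
h(Y, n) = -12 + n + Y*n (h(Y, n) = Y*n + (-12 + n) = -12 + n + Y*n)
T = 3/2 (T = 7/2 + (4 - 4*2)/2 = 7/2 + (4 - 8)/2 = 7/2 + (1/2)*(-4) = 7/2 - 2 = 3/2 ≈ 1.5000)
z = 300 (z = ((3/2)*(-10))*(-20) = -15*(-20) = 300)
1/(h(O, -49) + z) = 1/((-12 - 49 - 24*(-49)) + 300) = 1/((-12 - 49 + 1176) + 300) = 1/(1115 + 300) = 1/1415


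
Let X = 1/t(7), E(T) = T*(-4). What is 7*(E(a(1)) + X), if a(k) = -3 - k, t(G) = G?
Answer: 113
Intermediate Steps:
E(T) = -4*T
X = ⅐ (X = 1/7 = ⅐ ≈ 0.14286)
7*(E(a(1)) + X) = 7*(-4*(-3 - 1*1) + ⅐) = 7*(-4*(-3 - 1) + ⅐) = 7*(-4*(-4) + ⅐) = 7*(16 + ⅐) = 7*(113/7) = 113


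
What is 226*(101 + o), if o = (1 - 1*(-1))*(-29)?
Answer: 9718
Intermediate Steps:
o = -58 (o = (1 + 1)*(-29) = 2*(-29) = -58)
226*(101 + o) = 226*(101 - 58) = 226*43 = 9718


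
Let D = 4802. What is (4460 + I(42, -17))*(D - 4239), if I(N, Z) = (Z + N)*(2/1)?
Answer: 2539130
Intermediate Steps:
I(N, Z) = 2*N + 2*Z (I(N, Z) = (N + Z)*(2*1) = (N + Z)*2 = 2*N + 2*Z)
(4460 + I(42, -17))*(D - 4239) = (4460 + (2*42 + 2*(-17)))*(4802 - 4239) = (4460 + (84 - 34))*563 = (4460 + 50)*563 = 4510*563 = 2539130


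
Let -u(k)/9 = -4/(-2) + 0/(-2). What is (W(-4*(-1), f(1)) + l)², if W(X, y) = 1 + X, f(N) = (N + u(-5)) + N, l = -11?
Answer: 36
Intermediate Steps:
u(k) = -18 (u(k) = -9*(-4/(-2) + 0/(-2)) = -9*(-4*(-½) + 0*(-½)) = -9*(2 + 0) = -9*2 = -18)
f(N) = -18 + 2*N (f(N) = (N - 18) + N = (-18 + N) + N = -18 + 2*N)
(W(-4*(-1), f(1)) + l)² = ((1 - 4*(-1)) - 11)² = ((1 + 4) - 11)² = (5 - 11)² = (-6)² = 36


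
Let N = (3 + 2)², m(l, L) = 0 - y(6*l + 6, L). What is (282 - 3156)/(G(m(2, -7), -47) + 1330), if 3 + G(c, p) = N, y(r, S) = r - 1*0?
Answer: -1437/676 ≈ -2.1257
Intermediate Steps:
y(r, S) = r (y(r, S) = r + 0 = r)
m(l, L) = -6 - 6*l (m(l, L) = 0 - (6*l + 6) = 0 - (6 + 6*l) = 0 + (-6 - 6*l) = -6 - 6*l)
N = 25 (N = 5² = 25)
G(c, p) = 22 (G(c, p) = -3 + 25 = 22)
(282 - 3156)/(G(m(2, -7), -47) + 1330) = (282 - 3156)/(22 + 1330) = -2874/1352 = -2874*1/1352 = -1437/676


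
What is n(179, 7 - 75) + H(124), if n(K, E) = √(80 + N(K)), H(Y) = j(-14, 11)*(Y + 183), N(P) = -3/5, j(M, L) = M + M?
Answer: -8596 + √1985/5 ≈ -8587.1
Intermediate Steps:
j(M, L) = 2*M
N(P) = -⅗ (N(P) = -3*⅕ = -⅗)
H(Y) = -5124 - 28*Y (H(Y) = (2*(-14))*(Y + 183) = -28*(183 + Y) = -5124 - 28*Y)
n(K, E) = √1985/5 (n(K, E) = √(80 - ⅗) = √(397/5) = √1985/5)
n(179, 7 - 75) + H(124) = √1985/5 + (-5124 - 28*124) = √1985/5 + (-5124 - 3472) = √1985/5 - 8596 = -8596 + √1985/5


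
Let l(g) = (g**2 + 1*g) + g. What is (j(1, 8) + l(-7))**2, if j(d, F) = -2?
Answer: 1089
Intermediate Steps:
l(g) = g**2 + 2*g (l(g) = (g**2 + g) + g = (g + g**2) + g = g**2 + 2*g)
(j(1, 8) + l(-7))**2 = (-2 - 7*(2 - 7))**2 = (-2 - 7*(-5))**2 = (-2 + 35)**2 = 33**2 = 1089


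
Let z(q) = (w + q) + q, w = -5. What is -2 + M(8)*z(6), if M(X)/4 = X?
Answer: 222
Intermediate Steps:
M(X) = 4*X
z(q) = -5 + 2*q (z(q) = (-5 + q) + q = -5 + 2*q)
-2 + M(8)*z(6) = -2 + (4*8)*(-5 + 2*6) = -2 + 32*(-5 + 12) = -2 + 32*7 = -2 + 224 = 222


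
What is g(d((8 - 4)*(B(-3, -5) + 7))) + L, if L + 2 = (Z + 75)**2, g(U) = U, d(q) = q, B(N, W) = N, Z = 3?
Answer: 6098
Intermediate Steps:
L = 6082 (L = -2 + (3 + 75)**2 = -2 + 78**2 = -2 + 6084 = 6082)
g(d((8 - 4)*(B(-3, -5) + 7))) + L = (8 - 4)*(-3 + 7) + 6082 = 4*4 + 6082 = 16 + 6082 = 6098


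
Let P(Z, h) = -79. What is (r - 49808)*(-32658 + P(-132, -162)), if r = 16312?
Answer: 1096558552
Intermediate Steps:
(r - 49808)*(-32658 + P(-132, -162)) = (16312 - 49808)*(-32658 - 79) = -33496*(-32737) = 1096558552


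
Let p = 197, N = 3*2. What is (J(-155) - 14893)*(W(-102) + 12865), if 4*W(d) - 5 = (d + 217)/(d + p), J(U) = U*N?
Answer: -7736323567/38 ≈ -2.0359e+8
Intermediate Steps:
N = 6
J(U) = 6*U (J(U) = U*6 = 6*U)
W(d) = 5/4 + (217 + d)/(4*(197 + d)) (W(d) = 5/4 + ((d + 217)/(d + 197))/4 = 5/4 + ((217 + d)/(197 + d))/4 = 5/4 + (217 + d)/(4*(197 + d)))
(J(-155) - 14893)*(W(-102) + 12865) = (6*(-155) - 14893)*((601 + 3*(-102))/(2*(197 - 102)) + 12865) = (-930 - 14893)*((½)*(601 - 306)/95 + 12865) = -15823*((½)*(1/95)*295 + 12865) = -15823*(59/38 + 12865) = -15823*488929/38 = -7736323567/38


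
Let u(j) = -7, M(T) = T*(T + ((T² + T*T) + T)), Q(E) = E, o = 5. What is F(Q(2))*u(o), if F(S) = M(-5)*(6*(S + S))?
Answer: 33600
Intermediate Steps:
M(T) = T*(2*T + 2*T²) (M(T) = T*(T + ((T² + T²) + T)) = T*(T + (2*T² + T)) = T*(T + (T + 2*T²)) = T*(2*T + 2*T²))
F(S) = -2400*S (F(S) = (2*(-5)²*(1 - 5))*(6*(S + S)) = (2*25*(-4))*(6*(2*S)) = -2400*S)
F(Q(2))*u(o) = -2400*2*(-7) = -4800*(-7) = 33600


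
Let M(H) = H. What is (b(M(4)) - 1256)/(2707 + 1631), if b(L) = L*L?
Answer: -620/2169 ≈ -0.28585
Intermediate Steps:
b(L) = L²
(b(M(4)) - 1256)/(2707 + 1631) = (4² - 1256)/(2707 + 1631) = (16 - 1256)/4338 = -1240*1/4338 = -620/2169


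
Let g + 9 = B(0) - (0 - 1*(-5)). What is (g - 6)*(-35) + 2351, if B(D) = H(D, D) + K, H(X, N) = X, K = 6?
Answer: 2841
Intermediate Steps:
B(D) = 6 + D (B(D) = D + 6 = 6 + D)
g = -8 (g = -9 + ((6 + 0) - (0 - 1*(-5))) = -9 + (6 - (0 + 5)) = -9 + (6 - 1*5) = -9 + (6 - 5) = -9 + 1 = -8)
(g - 6)*(-35) + 2351 = (-8 - 6)*(-35) + 2351 = -14*(-35) + 2351 = 490 + 2351 = 2841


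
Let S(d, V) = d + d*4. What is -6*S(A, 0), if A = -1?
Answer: 30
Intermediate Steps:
S(d, V) = 5*d (S(d, V) = d + 4*d = 5*d)
-6*S(A, 0) = -30*(-1) = -6*(-5) = 30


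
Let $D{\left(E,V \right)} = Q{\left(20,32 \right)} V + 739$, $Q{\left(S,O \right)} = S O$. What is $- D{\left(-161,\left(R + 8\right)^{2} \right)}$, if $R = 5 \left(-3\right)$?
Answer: $-32099$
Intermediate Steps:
$R = -15$
$Q{\left(S,O \right)} = O S$
$D{\left(E,V \right)} = 739 + 640 V$ ($D{\left(E,V \right)} = 32 \cdot 20 V + 739 = 640 V + 739 = 739 + 640 V$)
$- D{\left(-161,\left(R + 8\right)^{2} \right)} = - (739 + 640 \left(-15 + 8\right)^{2}) = - (739 + 640 \left(-7\right)^{2}) = - (739 + 640 \cdot 49) = - (739 + 31360) = \left(-1\right) 32099 = -32099$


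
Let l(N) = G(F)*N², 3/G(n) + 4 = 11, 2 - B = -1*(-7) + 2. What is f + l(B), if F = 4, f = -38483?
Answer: -38462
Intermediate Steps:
B = -7 (B = 2 - (-1*(-7) + 2) = 2 - (7 + 2) = 2 - 1*9 = 2 - 9 = -7)
G(n) = 3/7 (G(n) = 3/(-4 + 11) = 3/7)
l(N) = 3*N²/7
f + l(B) = -38483 + (3/7)*(-7)² = -38483 + (3/7)*49 = -38483 + 21 = -38462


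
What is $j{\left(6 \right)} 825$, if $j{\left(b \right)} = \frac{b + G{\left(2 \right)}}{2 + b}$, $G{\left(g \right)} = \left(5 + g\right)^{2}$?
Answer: $\frac{45375}{8} \approx 5671.9$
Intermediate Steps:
$j{\left(b \right)} = \frac{49 + b}{2 + b}$ ($j{\left(b \right)} = \frac{b + \left(5 + 2\right)^{2}}{2 + b} = \frac{b + 7^{2}}{2 + b} = \frac{b + 49}{2 + b} = \frac{49 + b}{2 + b}$)
$j{\left(6 \right)} 825 = \frac{49 + 6}{2 + 6} \cdot 825 = \frac{1}{8} \cdot 55 \cdot 825 = \frac{55}{8} \cdot 825 = \frac{45375}{8}$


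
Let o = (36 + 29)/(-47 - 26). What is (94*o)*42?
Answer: -256620/73 ≈ -3515.3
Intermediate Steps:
o = -65/73 (o = 65/(-73) = 65*(-1/73) = -65/73 ≈ -0.89041)
(94*o)*42 = (94*(-65/73))*42 = -6110/73*42 = -256620/73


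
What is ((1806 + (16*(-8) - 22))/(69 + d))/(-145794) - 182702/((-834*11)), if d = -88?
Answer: 3834207913/192520977 ≈ 19.916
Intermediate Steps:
((1806 + (16*(-8) - 22))/(69 + d))/(-145794) - 182702/((-834*11)) = ((1806 + (16*(-8) - 22))/(69 - 88))/(-145794) - 182702/((-834*11)) = ((1806 + (-128 - 22))/(-19))*(-1/145794) - 182702/(-9174) = -(1806 - 150)/19*(-1/145794) - 182702*(-1/9174) = -1/19*1656*(-1/145794) + 91351/4587 = -1656/19*(-1/145794) + 91351/4587 = 276/461681 + 91351/4587 = 3834207913/192520977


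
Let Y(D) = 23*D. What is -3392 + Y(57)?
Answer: -2081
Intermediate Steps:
-3392 + Y(57) = -3392 + 23*57 = -3392 + 1311 = -2081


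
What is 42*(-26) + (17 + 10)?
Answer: -1065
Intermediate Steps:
42*(-26) + (17 + 10) = -1092 + 27 = -1065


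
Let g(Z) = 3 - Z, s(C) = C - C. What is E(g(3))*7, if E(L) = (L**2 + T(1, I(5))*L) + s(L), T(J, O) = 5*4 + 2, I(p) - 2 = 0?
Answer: 0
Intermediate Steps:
I(p) = 2 (I(p) = 2 + 0 = 2)
s(C) = 0
T(J, O) = 22 (T(J, O) = 20 + 2 = 22)
E(L) = L**2 + 22*L (E(L) = (L**2 + 22*L) + 0 = L**2 + 22*L)
E(g(3))*7 = ((3 - 1*3)*(22 + (3 - 1*3)))*7 = ((3 - 3)*(22 + (3 - 3)))*7 = (0*(22 + 0))*7 = (0*22)*7 = 0*7 = 0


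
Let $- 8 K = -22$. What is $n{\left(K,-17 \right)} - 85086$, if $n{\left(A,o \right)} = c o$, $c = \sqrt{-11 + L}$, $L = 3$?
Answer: $-85086 - 34 i \sqrt{2} \approx -85086.0 - 48.083 i$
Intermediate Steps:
$K = \frac{11}{4}$ ($K = \left(- \frac{1}{8}\right) \left(-22\right) = \frac{11}{4} \approx 2.75$)
$c = 2 i \sqrt{2}$ ($c = \sqrt{-11 + 3} = \sqrt{-8} = 2 i \sqrt{2} \approx 2.8284 i$)
$n{\left(A,o \right)} = 2 i o \sqrt{2}$ ($n{\left(A,o \right)} = 2 i \sqrt{2} o = 2 i o \sqrt{2}$)
$n{\left(K,-17 \right)} - 85086 = 2 i \left(-17\right) \sqrt{2} - 85086 = - 34 i \sqrt{2} - 85086 = -85086 - 34 i \sqrt{2}$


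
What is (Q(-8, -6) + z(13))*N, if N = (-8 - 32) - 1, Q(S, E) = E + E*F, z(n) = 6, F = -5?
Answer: -1230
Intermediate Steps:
Q(S, E) = -4*E (Q(S, E) = E + E*(-5) = E - 5*E = -4*E)
N = -41 (N = -40 - 1 = -41)
(Q(-8, -6) + z(13))*N = (-4*(-6) + 6)*(-41) = (24 + 6)*(-41) = 30*(-41) = -1230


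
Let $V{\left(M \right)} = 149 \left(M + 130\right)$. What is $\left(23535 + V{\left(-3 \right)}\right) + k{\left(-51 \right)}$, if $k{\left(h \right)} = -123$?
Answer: $42335$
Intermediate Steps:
$V{\left(M \right)} = 19370 + 149 M$ ($V{\left(M \right)} = 149 \left(130 + M\right) = 19370 + 149 M$)
$\left(23535 + V{\left(-3 \right)}\right) + k{\left(-51 \right)} = \left(23535 + \left(19370 + 149 \left(-3\right)\right)\right) - 123 = \left(23535 + \left(19370 - 447\right)\right) - 123 = \left(23535 + 18923\right) - 123 = 42458 - 123 = 42335$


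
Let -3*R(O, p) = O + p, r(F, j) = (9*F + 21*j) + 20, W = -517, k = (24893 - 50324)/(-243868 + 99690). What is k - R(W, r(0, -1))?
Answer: -74607911/432534 ≈ -172.49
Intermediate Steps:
k = 25431/144178 (k = -25431/(-144178) = -25431*(-1/144178) = 25431/144178 ≈ 0.17639)
r(F, j) = 20 + 9*F + 21*j
R(O, p) = -O/3 - p/3 (R(O, p) = -(O + p)/3 = -O/3 - p/3)
k - R(W, r(0, -1)) = 25431/144178 - (-⅓*(-517) - (20 + 9*0 + 21*(-1))/3) = 25431/144178 - (517/3 - (20 + 0 - 21)/3) = 25431/144178 - (517/3 - ⅓*(-1)) = 25431/144178 - (517/3 + ⅓) = 25431/144178 - 1*518/3 = 25431/144178 - 518/3 = -74607911/432534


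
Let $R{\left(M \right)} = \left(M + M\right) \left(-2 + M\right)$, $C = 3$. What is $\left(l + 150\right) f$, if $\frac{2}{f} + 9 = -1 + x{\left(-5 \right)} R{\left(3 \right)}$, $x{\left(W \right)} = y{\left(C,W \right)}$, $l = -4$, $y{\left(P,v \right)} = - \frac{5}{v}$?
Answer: $-73$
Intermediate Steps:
$x{\left(W \right)} = - \frac{5}{W}$
$R{\left(M \right)} = 2 M \left(-2 + M\right)$
$f = - \frac{1}{2}$ ($f = \frac{2}{-9 - \left(1 - - \frac{5}{-5} \cdot 2 \cdot 3 \left(-2 + 3\right)\right)} = \frac{2}{-9 - \left(1 - \left(-5\right) \left(- \frac{1}{5}\right) 2 \cdot 3 \cdot 1\right)} = \frac{2}{-9 + \left(-1 + 1 \cdot 6\right)} = \frac{2}{-9 + \left(-1 + 6\right)} = \frac{2}{-9 + 5} = \frac{2}{-4} = 2 \left(- \frac{1}{4}\right) = - \frac{1}{2} \approx -0.5$)
$\left(l + 150\right) f = \left(-4 + 150\right) \left(- \frac{1}{2}\right) = 146 \left(- \frac{1}{2}\right) = -73$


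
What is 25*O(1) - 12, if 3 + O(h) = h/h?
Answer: -62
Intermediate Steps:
O(h) = -2 (O(h) = -3 + h/h = -3 + 1 = -2)
25*O(1) - 12 = 25*(-2) - 12 = -50 - 12 = -62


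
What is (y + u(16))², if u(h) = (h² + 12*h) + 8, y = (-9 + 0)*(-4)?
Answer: 242064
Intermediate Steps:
y = 36 (y = -9*(-4) = 36)
u(h) = 8 + h² + 12*h
(y + u(16))² = (36 + (8 + 16² + 12*16))² = (36 + (8 + 256 + 192))² = (36 + 456)² = 492² = 242064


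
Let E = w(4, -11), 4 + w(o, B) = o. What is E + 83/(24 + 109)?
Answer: 83/133 ≈ 0.62406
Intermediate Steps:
w(o, B) = -4 + o
E = 0 (E = -4 + 4 = 0)
E + 83/(24 + 109) = 0 + 83/(24 + 109) = 0 + 83/133 = 83/133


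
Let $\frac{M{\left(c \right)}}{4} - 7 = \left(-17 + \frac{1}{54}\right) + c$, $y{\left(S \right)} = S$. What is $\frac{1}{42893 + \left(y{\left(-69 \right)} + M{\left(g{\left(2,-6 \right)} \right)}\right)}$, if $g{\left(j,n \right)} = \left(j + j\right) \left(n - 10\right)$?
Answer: $\frac{27}{1148258} \approx 2.3514 \cdot 10^{-5}$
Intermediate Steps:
$g{\left(j,n \right)} = 2 j \left(-10 + n\right)$
$M{\left(c \right)} = - \frac{1078}{27} + 4 c$ ($M{\left(c \right)} = 28 + 4 \left(\left(-17 + \frac{1}{54}\right) + c\right) = 28 + 4 \left(- \frac{917}{54} + c\right) = 28 + \left(- \frac{1834}{27} + 4 c\right) = - \frac{1078}{27} + 4 c$)
$\frac{1}{42893 + \left(y{\left(-69 \right)} + M{\left(g{\left(2,-6 \right)} \right)}\right)} = \frac{1}{42893 + \left(-69 + \left(- \frac{1078}{27} + 4 \cdot 2 \cdot 2 \left(-10 - 6\right)\right)\right)} = \frac{1}{42893 + \left(-69 + \left(- \frac{1078}{27} + 4 \cdot 2 \cdot 2 \left(-16\right)\right)\right)} = \frac{1}{42893 + \left(-69 + \left(- \frac{1078}{27} + 4 \left(-64\right)\right)\right)} = \frac{1}{42893 - \frac{9853}{27}} = \frac{1}{\frac{1148258}{27}} = \frac{27}{1148258}$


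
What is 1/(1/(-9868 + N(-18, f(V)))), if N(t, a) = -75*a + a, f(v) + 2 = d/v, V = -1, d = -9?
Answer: -10386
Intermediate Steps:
f(v) = -2 - 9/v
N(t, a) = -74*a
1/(1/(-9868 + N(-18, f(V)))) = 1/(1/(-9868 - 74*(-2 - 9/(-1)))) = 1/(1/(-9868 - 74*(-2 - 9*(-1)))) = 1/(1/(-9868 - 74*(-2 + 9))) = 1/(1/(-9868 - 74*7)) = 1/(1/(-9868 - 518)) = 1/(1/(-10386)) = 1/(-1/10386) = -10386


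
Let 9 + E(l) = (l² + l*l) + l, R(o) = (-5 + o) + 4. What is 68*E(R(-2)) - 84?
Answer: 324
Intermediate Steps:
R(o) = -1 + o
E(l) = -9 + l + 2*l² (E(l) = -9 + ((l² + l*l) + l) = -9 + ((l² + l²) + l) = -9 + (2*l² + l) = -9 + (l + 2*l²) = -9 + l + 2*l²)
68*E(R(-2)) - 84 = 68*(-9 + (-1 - 2) + 2*(-1 - 2)²) - 84 = 68*(-9 - 3 + 2*(-3)²) - 84 = 68*(-9 - 3 + 2*9) - 84 = 68*(-9 - 3 + 18) - 84 = 68*6 - 84 = 408 - 84 = 324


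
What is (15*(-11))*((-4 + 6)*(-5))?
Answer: 1650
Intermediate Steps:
(15*(-11))*((-4 + 6)*(-5)) = -330*(-5) = -165*(-10) = 1650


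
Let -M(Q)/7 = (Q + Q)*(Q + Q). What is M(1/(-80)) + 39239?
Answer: 62782393/1600 ≈ 39239.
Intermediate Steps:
M(Q) = -28*Q² (M(Q) = -7*(Q + Q)*(Q + Q) = -7*2*Q*2*Q = -28*Q²)
M(1/(-80)) + 39239 = -28*(1/(-80))² + 39239 = -28*(-1/80)² + 39239 = -28*1/6400 + 39239 = -7/1600 + 39239 = 62782393/1600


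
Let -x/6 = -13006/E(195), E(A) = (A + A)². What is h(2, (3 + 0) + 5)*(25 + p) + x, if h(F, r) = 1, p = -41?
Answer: -196297/12675 ≈ -15.487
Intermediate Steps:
E(A) = 4*A² (E(A) = (2*A)² = 4*A²)
x = 6503/12675 (x = -(-78036)/(4*195²) = -(-78036)/(4*38025) = -(-78036)/152100 = -6*(-6503/76050) = 6503/12675 ≈ 0.51306)
h(2, (3 + 0) + 5)*(25 + p) + x = 1*(25 - 41) + 6503/12675 = 1*(-16) + 6503/12675 = -16 + 6503/12675 = -196297/12675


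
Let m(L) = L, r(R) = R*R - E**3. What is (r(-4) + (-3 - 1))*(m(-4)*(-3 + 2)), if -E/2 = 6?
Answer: 6960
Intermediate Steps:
E = -12 (E = -2*6 = -12)
r(R) = 1728 + R**2 (r(R) = R*R - 1*(-12)**3 = R**2 - 1*(-1728) = R**2 + 1728 = 1728 + R**2)
(r(-4) + (-3 - 1))*(m(-4)*(-3 + 2)) = ((1728 + (-4)**2) + (-3 - 1))*(-4*(-3 + 2)) = ((1728 + 16) - 4)*(-4*(-1)) = (1744 - 4)*4 = 1740*4 = 6960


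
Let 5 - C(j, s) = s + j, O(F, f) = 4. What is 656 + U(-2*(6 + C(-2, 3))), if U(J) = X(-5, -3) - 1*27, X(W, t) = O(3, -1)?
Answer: 633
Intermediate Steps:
X(W, t) = 4
C(j, s) = 5 - j - s (C(j, s) = 5 - (s + j) = 5 - (j + s) = 5 + (-j - s) = 5 - j - s)
U(J) = -23 (U(J) = 4 - 1*27 = 4 - 27 = -23)
656 + U(-2*(6 + C(-2, 3))) = 656 - 23 = 633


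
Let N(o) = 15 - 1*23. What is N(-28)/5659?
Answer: -8/5659 ≈ -0.0014137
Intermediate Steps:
N(o) = -8 (N(o) = 15 - 23 = -8)
N(-28)/5659 = -8/5659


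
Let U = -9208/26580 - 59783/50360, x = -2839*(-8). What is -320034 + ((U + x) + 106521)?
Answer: -12770115917791/66928440 ≈ -1.9080e+5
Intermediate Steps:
x = 22712
U = -102637351/66928440 (U = -9208*1/26580 - 59783*1/50360 = -2302/6645 - 59783/50360 = -102637351/66928440 ≈ -1.5335)
-320034 + ((U + x) + 106521) = -320034 + ((-102637351/66928440 + 22712) + 106521) = -320034 + (1519976091929/66928440 + 106521) = -320034 + 8649260449169/66928440 = -12770115917791/66928440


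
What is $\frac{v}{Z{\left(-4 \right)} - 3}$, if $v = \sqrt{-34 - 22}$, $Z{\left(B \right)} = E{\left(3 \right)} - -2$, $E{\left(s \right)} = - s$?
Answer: $- \frac{i \sqrt{14}}{2} \approx - 1.8708 i$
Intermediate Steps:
$Z{\left(B \right)} = -1$ ($Z{\left(B \right)} = \left(-1\right) 3 - -2 = -3 + 2 = -1$)
$v = 2 i \sqrt{14}$ ($v = \sqrt{-56} = 2 i \sqrt{14} \approx 7.4833 i$)
$\frac{v}{Z{\left(-4 \right)} - 3} = \frac{2 i \sqrt{14}}{-1 - 3} = \frac{2 i \sqrt{14}}{-4} = 2 i \sqrt{14} \left(- \frac{1}{4}\right) = - \frac{i \sqrt{14}}{2}$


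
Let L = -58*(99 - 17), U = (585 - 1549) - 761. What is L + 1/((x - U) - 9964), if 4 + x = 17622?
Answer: -44606523/9379 ≈ -4756.0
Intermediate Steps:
x = 17618 (x = -4 + 17622 = 17618)
U = -1725 (U = -964 - 761 = -1725)
L = -4756 (L = -58*82 = -4756)
L + 1/((x - U) - 9964) = -4756 + 1/((17618 - 1*(-1725)) - 9964) = -4756 + 1/((17618 + 1725) - 9964) = -4756 + 1/(19343 - 9964) = -4756 + 1/9379 = -44606523/9379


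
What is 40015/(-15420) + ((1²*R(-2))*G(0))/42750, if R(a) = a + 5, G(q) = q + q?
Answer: -8003/3084 ≈ -2.5950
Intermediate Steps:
G(q) = 2*q
R(a) = 5 + a
40015/(-15420) + ((1²*R(-2))*G(0))/42750 = 40015/(-15420) + ((1²*(5 - 2))*(2*0))/42750 = 40015*(-1/15420) + ((1*3)*0)*(1/42750) = -8003/3084 + (3*0)*(1/42750) = -8003/3084 + 0*(1/42750) = -8003/3084 + 0 = -8003/3084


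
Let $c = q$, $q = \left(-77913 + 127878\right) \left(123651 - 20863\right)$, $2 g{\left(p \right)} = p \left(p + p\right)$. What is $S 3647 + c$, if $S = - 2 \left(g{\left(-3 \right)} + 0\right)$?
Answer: $5135736774$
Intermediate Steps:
$g{\left(p \right)} = p^{2}$ ($g{\left(p \right)} = \frac{p \left(p + p\right)}{2} = \frac{p 2 p}{2} = \frac{2 p^{2}}{2} = p^{2}$)
$q = 5135802420$ ($q = 49965 \cdot 102788 = 5135802420$)
$c = 5135802420$
$S = -18$ ($S = - 2 \left(\left(-3\right)^{2} + 0\right) = - 2 \left(9 + 0\right) = \left(-2\right) 9 = -18$)
$S 3647 + c = \left(-18\right) 3647 + 5135802420 = -65646 + 5135802420 = 5135736774$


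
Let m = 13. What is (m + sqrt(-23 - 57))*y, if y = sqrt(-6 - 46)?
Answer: -8*sqrt(65) + 26*I*sqrt(13) ≈ -64.498 + 93.744*I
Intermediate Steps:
y = 2*I*sqrt(13) (y = sqrt(-52) = 2*I*sqrt(13) ≈ 7.2111*I)
(m + sqrt(-23 - 57))*y = (13 + sqrt(-23 - 57))*(2*I*sqrt(13)) = (13 + sqrt(-80))*(2*I*sqrt(13)) = (13 + 4*I*sqrt(5))*(2*I*sqrt(13)) = 2*I*sqrt(13)*(13 + 4*I*sqrt(5))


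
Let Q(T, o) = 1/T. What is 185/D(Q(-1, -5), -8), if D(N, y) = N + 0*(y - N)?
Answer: -185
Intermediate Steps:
D(N, y) = N (D(N, y) = N + 0 = N)
185/D(Q(-1, -5), -8) = 185/(1/(-1)) = 185/(-1) = 185*(-1) = -185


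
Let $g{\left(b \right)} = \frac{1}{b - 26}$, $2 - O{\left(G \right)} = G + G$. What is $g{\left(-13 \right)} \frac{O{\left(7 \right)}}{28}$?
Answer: $\frac{1}{91} \approx 0.010989$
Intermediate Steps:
$O{\left(G \right)} = 2 - 2 G$ ($O{\left(G \right)} = 2 - \left(G + G\right) = 2 - 2 G$)
$g{\left(b \right)} = \frac{1}{-26 + b}$
$g{\left(-13 \right)} \frac{O{\left(7 \right)}}{28} = \frac{\left(2 - 14\right) \frac{1}{28}}{-26 - 13} = \frac{\left(2 - 14\right) \frac{1}{28}}{-39} = - \frac{\left(-12\right) \frac{1}{28}}{39} = \left(- \frac{1}{39}\right) \left(- \frac{3}{7}\right) = \frac{1}{91}$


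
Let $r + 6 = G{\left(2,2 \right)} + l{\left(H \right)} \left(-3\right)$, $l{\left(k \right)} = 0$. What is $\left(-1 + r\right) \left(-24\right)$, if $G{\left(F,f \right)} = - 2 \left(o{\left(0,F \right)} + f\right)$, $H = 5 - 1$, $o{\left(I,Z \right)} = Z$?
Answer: $360$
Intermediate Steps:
$H = 4$
$G{\left(F,f \right)} = - 2 F - 2 f$ ($G{\left(F,f \right)} = - 2 \left(F + f\right) = - 2 F - 2 f$)
$r = -14$ ($r = -6 + \left(\left(\left(-2\right) 2 - 4\right) + 0 \left(-3\right)\right) = -6 + \left(\left(-4 - 4\right) + 0\right) = -6 + \left(-8 + 0\right) = -6 - 8 = -14$)
$\left(-1 + r\right) \left(-24\right) = \left(-1 - 14\right) \left(-24\right) = \left(-15\right) \left(-24\right) = 360$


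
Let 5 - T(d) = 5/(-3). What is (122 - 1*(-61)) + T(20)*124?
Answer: 3029/3 ≈ 1009.7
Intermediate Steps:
T(d) = 20/3 (T(d) = 5 - 5/(-3) = 5 - 5*(-1)/3 = 5 - 1*(-5/3) = 5 + 5/3 = 20/3)
(122 - 1*(-61)) + T(20)*124 = (122 - 1*(-61)) + (20/3)*124 = (122 + 61) + 2480/3 = 183 + 2480/3 = 3029/3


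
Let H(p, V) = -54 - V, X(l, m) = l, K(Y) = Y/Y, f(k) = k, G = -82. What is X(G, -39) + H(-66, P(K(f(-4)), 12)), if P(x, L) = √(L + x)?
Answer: -136 - √13 ≈ -139.61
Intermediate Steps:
K(Y) = 1
X(G, -39) + H(-66, P(K(f(-4)), 12)) = -82 + (-54 - √(12 + 1)) = -82 + (-54 - √13) = -136 - √13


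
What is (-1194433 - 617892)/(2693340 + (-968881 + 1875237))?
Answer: -1812325/3599696 ≈ -0.50347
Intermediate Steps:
(-1194433 - 617892)/(2693340 + (-968881 + 1875237)) = -1812325/(2693340 + 906356) = -1812325/3599696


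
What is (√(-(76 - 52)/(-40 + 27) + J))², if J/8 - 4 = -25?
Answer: -2160/13 ≈ -166.15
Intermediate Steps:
J = -168 (J = 32 + 8*(-25) = 32 - 200 = -168)
(√(-(76 - 52)/(-40 + 27) + J))² = (√(-(76 - 52)/(-40 + 27) - 168))² = (√(-24/(-13) - 168))² = (√(-24*(-1)/13 - 168))² = (√(-1*(-24/13) - 168))² = (√(24/13 - 168))² = (√(-2160/13))² = (12*I*√195/13)² = -2160/13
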